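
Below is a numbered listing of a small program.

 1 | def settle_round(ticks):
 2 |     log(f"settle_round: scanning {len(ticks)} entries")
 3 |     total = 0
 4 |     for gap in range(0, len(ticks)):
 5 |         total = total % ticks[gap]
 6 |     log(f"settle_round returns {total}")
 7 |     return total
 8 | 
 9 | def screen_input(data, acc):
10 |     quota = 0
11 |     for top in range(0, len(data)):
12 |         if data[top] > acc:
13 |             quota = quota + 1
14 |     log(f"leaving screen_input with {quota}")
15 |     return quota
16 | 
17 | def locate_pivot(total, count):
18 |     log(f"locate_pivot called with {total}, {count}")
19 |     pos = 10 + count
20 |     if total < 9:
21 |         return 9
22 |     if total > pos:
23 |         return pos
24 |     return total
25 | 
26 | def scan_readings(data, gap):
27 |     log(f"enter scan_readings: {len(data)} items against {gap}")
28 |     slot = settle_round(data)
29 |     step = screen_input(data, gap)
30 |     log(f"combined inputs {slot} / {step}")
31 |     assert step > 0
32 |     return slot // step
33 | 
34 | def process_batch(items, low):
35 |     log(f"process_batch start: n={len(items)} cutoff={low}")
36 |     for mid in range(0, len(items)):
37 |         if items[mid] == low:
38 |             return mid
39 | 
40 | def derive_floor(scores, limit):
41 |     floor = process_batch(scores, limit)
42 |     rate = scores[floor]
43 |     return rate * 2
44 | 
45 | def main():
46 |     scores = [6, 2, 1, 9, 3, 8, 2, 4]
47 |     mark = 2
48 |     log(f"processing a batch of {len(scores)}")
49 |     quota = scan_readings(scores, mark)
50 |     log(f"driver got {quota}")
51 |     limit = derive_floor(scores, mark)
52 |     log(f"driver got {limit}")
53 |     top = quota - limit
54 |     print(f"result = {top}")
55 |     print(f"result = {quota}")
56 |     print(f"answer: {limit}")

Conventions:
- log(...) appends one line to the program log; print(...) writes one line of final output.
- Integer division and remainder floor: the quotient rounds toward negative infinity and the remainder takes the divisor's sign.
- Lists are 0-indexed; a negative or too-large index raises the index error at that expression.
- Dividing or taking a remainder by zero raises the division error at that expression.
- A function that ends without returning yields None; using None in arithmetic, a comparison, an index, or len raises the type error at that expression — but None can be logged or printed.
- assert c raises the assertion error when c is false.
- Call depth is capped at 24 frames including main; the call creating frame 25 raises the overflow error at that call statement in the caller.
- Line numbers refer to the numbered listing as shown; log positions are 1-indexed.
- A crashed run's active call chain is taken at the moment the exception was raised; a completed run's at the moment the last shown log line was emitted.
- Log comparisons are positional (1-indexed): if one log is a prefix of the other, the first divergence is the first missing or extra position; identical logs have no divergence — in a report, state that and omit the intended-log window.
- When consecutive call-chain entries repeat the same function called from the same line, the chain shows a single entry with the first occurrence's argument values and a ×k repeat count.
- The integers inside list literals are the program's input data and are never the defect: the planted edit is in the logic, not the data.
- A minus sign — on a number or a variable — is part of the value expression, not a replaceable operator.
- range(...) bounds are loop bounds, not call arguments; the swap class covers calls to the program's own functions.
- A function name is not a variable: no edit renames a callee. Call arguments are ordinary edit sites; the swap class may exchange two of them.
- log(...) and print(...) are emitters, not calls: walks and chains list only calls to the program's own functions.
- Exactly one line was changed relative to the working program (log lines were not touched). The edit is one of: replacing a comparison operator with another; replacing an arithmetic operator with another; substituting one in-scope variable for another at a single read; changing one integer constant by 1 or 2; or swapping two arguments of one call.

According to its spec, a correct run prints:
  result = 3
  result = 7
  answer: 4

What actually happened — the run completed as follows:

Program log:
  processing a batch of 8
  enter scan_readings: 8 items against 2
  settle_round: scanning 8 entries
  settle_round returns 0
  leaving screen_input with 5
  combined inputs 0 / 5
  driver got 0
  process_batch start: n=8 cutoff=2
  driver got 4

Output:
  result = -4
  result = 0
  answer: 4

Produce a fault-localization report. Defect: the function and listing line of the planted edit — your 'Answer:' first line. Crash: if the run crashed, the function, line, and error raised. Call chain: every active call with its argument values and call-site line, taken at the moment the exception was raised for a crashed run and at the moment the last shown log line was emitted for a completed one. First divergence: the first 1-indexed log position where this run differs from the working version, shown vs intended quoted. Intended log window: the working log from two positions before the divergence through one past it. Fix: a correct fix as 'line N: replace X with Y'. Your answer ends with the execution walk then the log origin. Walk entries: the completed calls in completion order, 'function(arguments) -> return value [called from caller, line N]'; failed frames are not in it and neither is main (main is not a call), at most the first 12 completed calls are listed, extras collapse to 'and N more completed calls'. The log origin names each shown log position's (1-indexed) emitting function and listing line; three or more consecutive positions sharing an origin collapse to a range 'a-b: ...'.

Answer: the defect is in settle_round at line 5.
The tell: Everything matches until log position 4, which reads 'settle_round returns 0' in place of 'settle_round returns 35'.
Call chain: main.
First divergence: position 4 — shown 'settle_round returns 0', intended 'settle_round returns 35'.
Intended log window:
  2: enter scan_readings: 8 items against 2
  3: settle_round: scanning 8 entries
  4: settle_round returns 35
  5: leaving screen_input with 5
Execution walk:
  settle_round([6, 2, 1, 9, 3, 8, 2, 4]) -> 0  [called from scan_readings, line 28]
  screen_input([6, 2, 1, 9, 3, 8, 2, 4], 2) -> 5  [called from scan_readings, line 29]
  scan_readings([6, 2, 1, 9, 3, 8, 2, 4], 2) -> 0  [called from main, line 49]
  process_batch([6, 2, 1, 9, 3, 8, 2, 4], 2) -> 1  [called from derive_floor, line 41]
  derive_floor([6, 2, 1, 9, 3, 8, 2, 4], 2) -> 4  [called from main, line 51]
Origin of each log line:
  1: from main, line 48
  2: from scan_readings, line 27
  3: from settle_round, line 2
  4: from settle_round, line 6
  5: from screen_input, line 14
  6: from scan_readings, line 30
  7: from main, line 50
  8: from process_batch, line 35
  9: from main, line 52
A correct fix: line 5: replace `%` with `+`.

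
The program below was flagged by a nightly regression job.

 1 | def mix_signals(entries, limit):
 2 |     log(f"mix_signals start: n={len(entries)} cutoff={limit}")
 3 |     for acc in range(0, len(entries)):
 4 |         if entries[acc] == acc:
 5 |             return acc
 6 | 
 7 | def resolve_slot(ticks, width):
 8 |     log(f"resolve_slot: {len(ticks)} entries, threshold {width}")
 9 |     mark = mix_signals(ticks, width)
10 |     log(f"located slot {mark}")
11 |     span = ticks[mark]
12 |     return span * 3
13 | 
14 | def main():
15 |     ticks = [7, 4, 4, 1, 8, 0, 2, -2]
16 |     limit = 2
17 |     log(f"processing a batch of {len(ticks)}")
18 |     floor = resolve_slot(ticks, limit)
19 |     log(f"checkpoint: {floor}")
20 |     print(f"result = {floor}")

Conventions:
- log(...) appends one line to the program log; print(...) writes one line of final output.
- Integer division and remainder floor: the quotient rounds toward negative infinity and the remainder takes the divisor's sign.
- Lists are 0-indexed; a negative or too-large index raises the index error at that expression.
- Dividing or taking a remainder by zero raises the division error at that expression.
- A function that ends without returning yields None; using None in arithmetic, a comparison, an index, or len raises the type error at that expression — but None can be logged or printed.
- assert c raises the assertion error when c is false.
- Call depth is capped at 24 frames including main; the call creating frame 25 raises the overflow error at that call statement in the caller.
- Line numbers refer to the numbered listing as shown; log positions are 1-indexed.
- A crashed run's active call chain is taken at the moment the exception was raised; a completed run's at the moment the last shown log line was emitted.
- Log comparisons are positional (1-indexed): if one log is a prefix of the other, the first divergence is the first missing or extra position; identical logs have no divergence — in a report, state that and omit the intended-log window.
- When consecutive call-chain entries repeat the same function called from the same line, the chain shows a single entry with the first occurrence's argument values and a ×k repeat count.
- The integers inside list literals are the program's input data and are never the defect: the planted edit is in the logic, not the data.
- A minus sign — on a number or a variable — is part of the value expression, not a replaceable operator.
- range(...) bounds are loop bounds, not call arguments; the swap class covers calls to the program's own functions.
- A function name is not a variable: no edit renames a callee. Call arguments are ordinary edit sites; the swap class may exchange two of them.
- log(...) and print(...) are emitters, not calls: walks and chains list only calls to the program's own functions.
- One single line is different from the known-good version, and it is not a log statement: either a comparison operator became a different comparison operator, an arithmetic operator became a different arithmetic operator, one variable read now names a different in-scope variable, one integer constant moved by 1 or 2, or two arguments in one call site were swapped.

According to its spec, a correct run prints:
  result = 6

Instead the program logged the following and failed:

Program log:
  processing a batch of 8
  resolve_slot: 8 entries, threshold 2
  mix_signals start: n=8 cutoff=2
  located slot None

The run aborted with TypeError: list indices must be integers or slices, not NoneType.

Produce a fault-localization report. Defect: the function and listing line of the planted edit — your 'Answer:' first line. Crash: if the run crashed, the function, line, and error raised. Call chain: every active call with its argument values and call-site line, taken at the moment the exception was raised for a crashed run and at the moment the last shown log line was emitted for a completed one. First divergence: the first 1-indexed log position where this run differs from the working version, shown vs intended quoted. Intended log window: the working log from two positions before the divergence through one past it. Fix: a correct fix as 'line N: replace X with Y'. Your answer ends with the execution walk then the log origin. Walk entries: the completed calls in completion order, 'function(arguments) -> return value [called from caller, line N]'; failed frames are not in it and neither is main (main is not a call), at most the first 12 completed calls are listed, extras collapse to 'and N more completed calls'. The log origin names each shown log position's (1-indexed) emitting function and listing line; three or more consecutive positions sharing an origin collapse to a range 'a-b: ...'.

Answer: the defect is in mix_signals at line 4.
Key fact: The earliest visible damage is log position 4 — 'located slot None' rather than the intended 'located slot 6'.
Crash: resolve_slot, line 11, TypeError.
Call chain: main -> resolve_slot([7, 4, 4, 1, 8, 0, 2, -2], 2) (called at line 18).
First divergence: position 4 — the shown line 'located slot None' should read 'located slot 6'.
Intended log window:
  2: resolve_slot: 8 entries, threshold 2
  3: mix_signals start: n=8 cutoff=2
  4: located slot 6
  5: checkpoint: 6
Execution walk:
  mix_signals([7, 4, 4, 1, 8, 0, 2, -2], 2) -> None  [called from resolve_slot, line 9]
Origin of each log line:
  1 — main, line 17
  2 — resolve_slot, line 8
  3 — mix_signals, line 2
  4 — resolve_slot, line 10
A correct fix: line 4: replace `entries[acc] == acc` with `entries[acc] == limit`.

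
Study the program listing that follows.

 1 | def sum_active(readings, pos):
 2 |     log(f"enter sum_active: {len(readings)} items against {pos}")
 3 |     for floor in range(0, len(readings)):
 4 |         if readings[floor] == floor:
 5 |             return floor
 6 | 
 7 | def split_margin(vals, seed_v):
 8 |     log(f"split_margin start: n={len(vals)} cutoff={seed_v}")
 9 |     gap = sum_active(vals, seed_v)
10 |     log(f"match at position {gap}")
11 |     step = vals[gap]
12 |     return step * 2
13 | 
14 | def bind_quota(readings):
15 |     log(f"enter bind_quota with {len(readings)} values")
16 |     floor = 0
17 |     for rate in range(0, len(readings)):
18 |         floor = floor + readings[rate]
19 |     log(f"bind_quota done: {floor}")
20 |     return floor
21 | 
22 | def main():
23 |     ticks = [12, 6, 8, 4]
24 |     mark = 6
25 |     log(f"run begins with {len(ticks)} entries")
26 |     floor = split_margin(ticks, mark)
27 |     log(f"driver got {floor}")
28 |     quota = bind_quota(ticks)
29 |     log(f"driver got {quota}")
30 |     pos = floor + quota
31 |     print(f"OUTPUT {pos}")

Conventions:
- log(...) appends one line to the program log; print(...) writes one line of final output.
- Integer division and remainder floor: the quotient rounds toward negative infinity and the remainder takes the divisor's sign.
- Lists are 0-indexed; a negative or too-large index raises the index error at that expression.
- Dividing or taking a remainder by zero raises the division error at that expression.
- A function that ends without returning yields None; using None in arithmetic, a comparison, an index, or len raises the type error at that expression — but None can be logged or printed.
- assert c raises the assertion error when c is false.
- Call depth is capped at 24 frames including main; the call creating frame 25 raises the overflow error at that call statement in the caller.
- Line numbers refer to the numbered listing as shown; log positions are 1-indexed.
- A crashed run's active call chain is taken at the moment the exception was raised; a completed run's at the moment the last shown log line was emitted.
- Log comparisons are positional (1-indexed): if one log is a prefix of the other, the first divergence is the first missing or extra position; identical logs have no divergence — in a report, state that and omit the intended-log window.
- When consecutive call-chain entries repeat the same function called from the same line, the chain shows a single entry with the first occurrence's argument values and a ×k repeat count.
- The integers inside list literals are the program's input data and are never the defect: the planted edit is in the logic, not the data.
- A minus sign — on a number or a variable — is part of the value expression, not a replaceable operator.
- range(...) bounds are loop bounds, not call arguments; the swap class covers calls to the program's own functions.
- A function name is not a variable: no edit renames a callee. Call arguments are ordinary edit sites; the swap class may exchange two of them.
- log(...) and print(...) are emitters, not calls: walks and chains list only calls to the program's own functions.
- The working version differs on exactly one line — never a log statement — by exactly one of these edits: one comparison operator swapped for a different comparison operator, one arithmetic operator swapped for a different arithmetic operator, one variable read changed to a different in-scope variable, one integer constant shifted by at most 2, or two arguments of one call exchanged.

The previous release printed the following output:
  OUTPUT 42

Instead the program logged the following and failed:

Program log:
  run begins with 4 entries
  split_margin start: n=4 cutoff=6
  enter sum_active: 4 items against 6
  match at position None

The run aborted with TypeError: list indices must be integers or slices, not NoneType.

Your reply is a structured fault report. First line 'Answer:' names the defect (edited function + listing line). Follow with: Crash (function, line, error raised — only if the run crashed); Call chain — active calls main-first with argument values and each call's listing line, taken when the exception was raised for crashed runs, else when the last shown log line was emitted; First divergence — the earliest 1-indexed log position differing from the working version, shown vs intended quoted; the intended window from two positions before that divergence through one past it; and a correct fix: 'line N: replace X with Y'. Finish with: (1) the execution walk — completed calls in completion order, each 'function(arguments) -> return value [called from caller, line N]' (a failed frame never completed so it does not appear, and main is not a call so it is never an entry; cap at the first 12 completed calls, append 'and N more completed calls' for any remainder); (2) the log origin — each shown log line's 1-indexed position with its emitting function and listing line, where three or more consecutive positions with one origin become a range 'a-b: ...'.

Answer: the defect is in sum_active at line 4.
Key fact: Everything matches until log position 4, which reads 'match at position None' in place of 'match at position 1'.
Crash: split_margin, line 11, TypeError.
Call chain: main -> split_margin([12, 6, 8, 4], 6) (called at line 26).
First divergence: at position 4 the run shows 'match at position None' where the working version logs 'match at position 1'.
Intended log window:
  2: split_margin start: n=4 cutoff=6
  3: enter sum_active: 4 items against 6
  4: match at position 1
  5: driver got 12
Execution walk:
  sum_active([12, 6, 8, 4], 6) -> None  [called from split_margin, line 9]
Origin of each log line:
  1: emitted by main (line 25)
  2: emitted by split_margin (line 8)
  3: emitted by sum_active (line 2)
  4: emitted by split_margin (line 10)
A correct fix: line 4: replace `readings[floor] == floor` with `readings[floor] == pos`.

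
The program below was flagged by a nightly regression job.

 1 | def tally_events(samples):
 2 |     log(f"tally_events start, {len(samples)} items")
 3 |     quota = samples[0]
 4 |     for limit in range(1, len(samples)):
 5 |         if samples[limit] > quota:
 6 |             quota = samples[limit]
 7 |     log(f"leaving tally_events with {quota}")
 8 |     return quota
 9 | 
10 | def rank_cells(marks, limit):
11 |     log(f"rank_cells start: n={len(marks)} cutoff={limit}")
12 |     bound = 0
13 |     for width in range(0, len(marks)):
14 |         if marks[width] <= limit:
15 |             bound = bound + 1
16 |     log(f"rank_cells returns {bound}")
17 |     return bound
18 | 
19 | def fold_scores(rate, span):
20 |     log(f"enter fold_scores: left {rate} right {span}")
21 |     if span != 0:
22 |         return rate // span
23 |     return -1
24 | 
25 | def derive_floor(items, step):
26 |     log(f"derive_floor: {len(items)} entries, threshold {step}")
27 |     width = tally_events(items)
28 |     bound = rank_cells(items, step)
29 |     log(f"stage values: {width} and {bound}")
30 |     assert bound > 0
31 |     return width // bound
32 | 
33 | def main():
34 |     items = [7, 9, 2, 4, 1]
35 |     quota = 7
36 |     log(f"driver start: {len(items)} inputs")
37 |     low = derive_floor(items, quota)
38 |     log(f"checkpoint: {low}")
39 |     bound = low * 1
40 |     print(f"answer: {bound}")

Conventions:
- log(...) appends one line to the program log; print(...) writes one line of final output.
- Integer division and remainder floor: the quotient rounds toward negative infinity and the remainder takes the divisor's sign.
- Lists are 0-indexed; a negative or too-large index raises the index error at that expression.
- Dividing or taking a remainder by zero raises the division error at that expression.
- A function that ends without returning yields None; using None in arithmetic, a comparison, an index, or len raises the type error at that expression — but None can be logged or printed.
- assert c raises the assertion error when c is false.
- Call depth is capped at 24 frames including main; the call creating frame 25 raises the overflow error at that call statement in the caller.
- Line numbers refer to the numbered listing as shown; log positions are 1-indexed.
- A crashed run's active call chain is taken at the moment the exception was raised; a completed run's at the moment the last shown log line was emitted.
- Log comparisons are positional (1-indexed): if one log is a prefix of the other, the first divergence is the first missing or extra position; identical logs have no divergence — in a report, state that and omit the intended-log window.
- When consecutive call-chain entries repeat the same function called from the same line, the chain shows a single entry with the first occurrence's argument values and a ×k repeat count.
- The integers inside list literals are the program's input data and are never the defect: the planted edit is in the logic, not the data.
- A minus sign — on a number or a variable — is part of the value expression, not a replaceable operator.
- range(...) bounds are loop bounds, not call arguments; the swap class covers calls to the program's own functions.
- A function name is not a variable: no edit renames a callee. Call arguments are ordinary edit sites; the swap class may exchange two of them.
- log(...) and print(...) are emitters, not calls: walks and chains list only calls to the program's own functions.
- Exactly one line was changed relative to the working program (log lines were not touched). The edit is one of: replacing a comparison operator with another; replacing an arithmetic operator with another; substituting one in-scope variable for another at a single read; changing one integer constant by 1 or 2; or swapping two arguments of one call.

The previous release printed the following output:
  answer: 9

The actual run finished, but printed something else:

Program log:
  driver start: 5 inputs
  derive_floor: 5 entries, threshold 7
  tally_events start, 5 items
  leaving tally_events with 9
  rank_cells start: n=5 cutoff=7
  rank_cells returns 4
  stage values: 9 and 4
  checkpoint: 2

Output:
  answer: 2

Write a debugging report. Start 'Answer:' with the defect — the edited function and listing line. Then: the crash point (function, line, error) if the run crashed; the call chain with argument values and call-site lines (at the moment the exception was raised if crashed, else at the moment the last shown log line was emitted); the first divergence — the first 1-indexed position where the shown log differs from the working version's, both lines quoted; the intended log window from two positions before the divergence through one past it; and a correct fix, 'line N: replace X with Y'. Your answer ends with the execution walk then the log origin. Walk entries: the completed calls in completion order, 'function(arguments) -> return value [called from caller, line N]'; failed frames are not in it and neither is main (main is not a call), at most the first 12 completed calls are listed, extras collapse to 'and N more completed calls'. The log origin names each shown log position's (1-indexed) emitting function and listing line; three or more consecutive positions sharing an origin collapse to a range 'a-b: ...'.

Answer: the defect is in rank_cells at line 14.
Core observation: Everything matches until log position 6, which reads 'rank_cells returns 4' in place of 'rank_cells returns 1'.
Call chain: main.
First divergence: position 6 — shown 'rank_cells returns 4', intended 'rank_cells returns 1'.
Intended log window:
  4: leaving tally_events with 9
  5: rank_cells start: n=5 cutoff=7
  6: rank_cells returns 1
  7: stage values: 9 and 1
Execution walk:
  tally_events([7, 9, 2, 4, 1]) -> 9  [called from derive_floor, line 27]
  rank_cells([7, 9, 2, 4, 1], 7) -> 4  [called from derive_floor, line 28]
  derive_floor([7, 9, 2, 4, 1], 7) -> 2  [called from main, line 37]
Log line origins:
  1 — main, line 36
  2 — derive_floor, line 26
  3 — tally_events, line 2
  4 — tally_events, line 7
  5 — rank_cells, line 11
  6 — rank_cells, line 16
  7 — derive_floor, line 29
  8 — main, line 38
A correct fix: line 14: replace `<=` with `==`.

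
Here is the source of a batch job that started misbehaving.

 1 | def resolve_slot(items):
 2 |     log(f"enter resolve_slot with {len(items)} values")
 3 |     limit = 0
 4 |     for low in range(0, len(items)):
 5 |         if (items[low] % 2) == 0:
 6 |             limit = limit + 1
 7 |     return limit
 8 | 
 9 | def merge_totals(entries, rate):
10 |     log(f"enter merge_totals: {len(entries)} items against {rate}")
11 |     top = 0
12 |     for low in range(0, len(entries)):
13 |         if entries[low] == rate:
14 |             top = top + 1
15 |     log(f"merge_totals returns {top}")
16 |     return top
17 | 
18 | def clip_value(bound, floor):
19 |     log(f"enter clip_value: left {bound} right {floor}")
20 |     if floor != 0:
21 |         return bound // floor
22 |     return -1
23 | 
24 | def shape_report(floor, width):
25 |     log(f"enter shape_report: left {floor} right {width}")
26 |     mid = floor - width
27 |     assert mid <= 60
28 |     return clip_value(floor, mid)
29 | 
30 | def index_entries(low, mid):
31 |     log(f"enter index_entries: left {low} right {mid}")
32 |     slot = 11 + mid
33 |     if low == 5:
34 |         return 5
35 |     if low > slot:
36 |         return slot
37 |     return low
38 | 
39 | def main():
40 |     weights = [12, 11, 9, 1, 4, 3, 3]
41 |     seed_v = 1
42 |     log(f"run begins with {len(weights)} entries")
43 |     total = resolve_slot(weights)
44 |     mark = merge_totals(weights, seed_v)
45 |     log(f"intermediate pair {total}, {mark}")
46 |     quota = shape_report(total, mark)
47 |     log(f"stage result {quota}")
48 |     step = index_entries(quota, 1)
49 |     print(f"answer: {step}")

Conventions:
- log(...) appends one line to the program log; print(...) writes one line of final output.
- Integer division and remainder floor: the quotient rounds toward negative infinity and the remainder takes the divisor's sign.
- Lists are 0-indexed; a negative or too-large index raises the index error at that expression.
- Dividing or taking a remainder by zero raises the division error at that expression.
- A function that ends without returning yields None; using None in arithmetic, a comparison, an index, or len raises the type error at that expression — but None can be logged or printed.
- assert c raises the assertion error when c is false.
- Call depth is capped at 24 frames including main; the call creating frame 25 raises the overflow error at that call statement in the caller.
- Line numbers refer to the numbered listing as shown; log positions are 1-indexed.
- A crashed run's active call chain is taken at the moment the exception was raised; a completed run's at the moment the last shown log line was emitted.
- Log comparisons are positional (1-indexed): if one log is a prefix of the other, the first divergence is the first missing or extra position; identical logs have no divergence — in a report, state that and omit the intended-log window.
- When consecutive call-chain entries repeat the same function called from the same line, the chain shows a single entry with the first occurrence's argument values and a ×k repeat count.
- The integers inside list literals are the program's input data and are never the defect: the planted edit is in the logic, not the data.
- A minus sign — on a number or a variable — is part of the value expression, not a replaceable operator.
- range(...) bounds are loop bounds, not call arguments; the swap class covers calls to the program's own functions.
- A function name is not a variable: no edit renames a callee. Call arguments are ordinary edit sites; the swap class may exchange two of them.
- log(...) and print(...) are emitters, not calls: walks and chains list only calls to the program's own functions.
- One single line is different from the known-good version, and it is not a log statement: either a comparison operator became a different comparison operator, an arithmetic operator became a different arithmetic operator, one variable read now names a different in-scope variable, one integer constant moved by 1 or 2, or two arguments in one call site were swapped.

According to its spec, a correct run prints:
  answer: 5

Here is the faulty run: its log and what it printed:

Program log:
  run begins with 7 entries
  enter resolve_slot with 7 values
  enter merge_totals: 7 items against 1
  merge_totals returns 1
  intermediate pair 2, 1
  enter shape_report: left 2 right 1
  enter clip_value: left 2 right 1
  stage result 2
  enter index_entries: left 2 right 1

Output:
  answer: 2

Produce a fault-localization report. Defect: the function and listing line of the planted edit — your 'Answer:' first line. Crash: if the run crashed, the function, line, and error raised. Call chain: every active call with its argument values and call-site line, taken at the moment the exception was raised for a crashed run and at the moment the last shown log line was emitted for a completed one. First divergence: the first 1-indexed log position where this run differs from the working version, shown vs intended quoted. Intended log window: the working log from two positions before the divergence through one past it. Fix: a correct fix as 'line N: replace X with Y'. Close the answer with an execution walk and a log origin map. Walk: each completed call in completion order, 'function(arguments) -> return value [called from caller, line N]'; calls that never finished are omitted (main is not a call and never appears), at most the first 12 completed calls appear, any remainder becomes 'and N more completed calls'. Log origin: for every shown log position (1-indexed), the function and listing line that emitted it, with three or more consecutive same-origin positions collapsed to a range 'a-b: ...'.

Answer: the defect is in index_entries at line 33.
Key observation: Every logged value matches the working version; the printed result is what differs.
Call chain: main -> index_entries(2, 1) (called at line 48).
First divergence: none — the logs agree in full.
Execution walk:
  resolve_slot([12, 11, 9, 1, 4, 3, 3]) -> 2  [called from main, line 43]
  merge_totals([12, 11, 9, 1, 4, 3, 3], 1) -> 1  [called from main, line 44]
  clip_value(2, 1) -> 2  [called from shape_report, line 28]
  shape_report(2, 1) -> 2  [called from main, line 46]
  index_entries(2, 1) -> 2  [called from main, line 48]
Log origin:
  1: logged in main at line 42
  2: logged in resolve_slot at line 2
  3: logged in merge_totals at line 10
  4: logged in merge_totals at line 15
  5: logged in main at line 45
  6: logged in shape_report at line 25
  7: logged in clip_value at line 19
  8: logged in main at line 47
  9: logged in index_entries at line 31
A correct fix: line 33: replace `==` with `<`.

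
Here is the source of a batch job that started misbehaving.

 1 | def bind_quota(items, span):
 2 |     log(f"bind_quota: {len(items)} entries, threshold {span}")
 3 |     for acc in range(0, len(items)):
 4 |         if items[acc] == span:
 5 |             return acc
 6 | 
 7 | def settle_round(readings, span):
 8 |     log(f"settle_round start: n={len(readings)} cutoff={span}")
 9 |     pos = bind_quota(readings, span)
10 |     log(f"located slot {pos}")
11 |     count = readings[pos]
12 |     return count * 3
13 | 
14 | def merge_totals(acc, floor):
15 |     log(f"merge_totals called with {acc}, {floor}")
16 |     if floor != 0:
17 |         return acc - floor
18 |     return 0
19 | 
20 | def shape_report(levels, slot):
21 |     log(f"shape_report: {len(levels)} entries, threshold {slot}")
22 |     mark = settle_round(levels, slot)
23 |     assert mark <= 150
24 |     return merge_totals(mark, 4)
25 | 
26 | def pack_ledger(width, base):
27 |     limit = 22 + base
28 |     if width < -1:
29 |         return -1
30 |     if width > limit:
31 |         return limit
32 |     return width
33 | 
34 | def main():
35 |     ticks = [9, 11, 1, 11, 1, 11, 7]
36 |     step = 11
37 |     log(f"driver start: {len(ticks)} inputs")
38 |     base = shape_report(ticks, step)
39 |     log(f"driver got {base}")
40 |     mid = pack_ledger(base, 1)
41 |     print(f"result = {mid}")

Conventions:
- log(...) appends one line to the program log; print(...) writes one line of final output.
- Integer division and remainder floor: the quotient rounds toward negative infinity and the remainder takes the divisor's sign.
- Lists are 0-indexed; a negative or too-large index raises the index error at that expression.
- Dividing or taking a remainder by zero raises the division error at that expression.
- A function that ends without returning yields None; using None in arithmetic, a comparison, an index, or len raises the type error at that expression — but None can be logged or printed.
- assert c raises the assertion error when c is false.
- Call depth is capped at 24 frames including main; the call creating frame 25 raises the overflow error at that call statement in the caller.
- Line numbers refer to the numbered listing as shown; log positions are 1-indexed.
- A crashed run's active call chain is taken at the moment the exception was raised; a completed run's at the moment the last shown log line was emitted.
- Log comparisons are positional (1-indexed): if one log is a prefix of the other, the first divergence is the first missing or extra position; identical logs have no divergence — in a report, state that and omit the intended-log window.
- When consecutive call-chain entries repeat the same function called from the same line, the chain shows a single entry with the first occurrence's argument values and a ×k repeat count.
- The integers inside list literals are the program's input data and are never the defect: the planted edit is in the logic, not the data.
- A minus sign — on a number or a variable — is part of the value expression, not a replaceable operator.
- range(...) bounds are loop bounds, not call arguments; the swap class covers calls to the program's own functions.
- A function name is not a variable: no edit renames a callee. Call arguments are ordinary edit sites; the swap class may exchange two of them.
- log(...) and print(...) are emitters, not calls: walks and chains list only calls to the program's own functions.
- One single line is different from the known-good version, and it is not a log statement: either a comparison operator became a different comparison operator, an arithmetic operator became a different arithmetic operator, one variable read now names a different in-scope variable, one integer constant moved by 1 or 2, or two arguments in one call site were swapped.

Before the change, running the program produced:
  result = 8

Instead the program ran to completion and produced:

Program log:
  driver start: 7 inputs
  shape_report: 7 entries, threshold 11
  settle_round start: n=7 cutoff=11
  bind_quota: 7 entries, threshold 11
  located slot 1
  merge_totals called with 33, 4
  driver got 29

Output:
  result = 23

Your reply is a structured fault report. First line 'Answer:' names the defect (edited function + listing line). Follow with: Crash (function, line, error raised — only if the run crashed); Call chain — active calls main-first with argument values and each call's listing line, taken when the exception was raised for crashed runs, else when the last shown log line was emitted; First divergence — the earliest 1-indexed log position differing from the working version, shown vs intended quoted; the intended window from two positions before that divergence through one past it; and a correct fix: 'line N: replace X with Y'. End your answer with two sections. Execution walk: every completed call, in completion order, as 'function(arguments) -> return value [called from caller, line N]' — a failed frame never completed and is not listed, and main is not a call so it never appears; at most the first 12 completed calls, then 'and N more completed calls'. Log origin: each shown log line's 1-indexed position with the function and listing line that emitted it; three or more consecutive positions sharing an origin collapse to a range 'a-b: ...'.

Answer: the defect is in merge_totals at line 17.
Key fact: At log position 7 the runs split — shown 'driver got 29', but the working version logs 'driver got 8'.
Call chain: main.
First divergence: position 7; shown 'driver got 29' vs intended 'driver got 8'.
Intended log window:
  5: located slot 1
  6: merge_totals called with 33, 4
  7: driver got 8
Execution walk:
  bind_quota([9, 11, 1, 11, 1, 11, 7], 11) -> 1  [called from settle_round, line 9]
  settle_round([9, 11, 1, 11, 1, 11, 7], 11) -> 33  [called from shape_report, line 22]
  merge_totals(33, 4) -> 29  [called from shape_report, line 24]
  shape_report([9, 11, 1, 11, 1, 11, 7], 11) -> 29  [called from main, line 38]
  pack_ledger(29, 1) -> 23  [called from main, line 40]
Log line origins:
  1: emitted by main (line 37)
  2: emitted by shape_report (line 21)
  3: emitted by settle_round (line 8)
  4: emitted by bind_quota (line 2)
  5: emitted by settle_round (line 10)
  6: emitted by merge_totals (line 15)
  7: emitted by main (line 39)
A correct fix: line 17: replace `-` with `//`.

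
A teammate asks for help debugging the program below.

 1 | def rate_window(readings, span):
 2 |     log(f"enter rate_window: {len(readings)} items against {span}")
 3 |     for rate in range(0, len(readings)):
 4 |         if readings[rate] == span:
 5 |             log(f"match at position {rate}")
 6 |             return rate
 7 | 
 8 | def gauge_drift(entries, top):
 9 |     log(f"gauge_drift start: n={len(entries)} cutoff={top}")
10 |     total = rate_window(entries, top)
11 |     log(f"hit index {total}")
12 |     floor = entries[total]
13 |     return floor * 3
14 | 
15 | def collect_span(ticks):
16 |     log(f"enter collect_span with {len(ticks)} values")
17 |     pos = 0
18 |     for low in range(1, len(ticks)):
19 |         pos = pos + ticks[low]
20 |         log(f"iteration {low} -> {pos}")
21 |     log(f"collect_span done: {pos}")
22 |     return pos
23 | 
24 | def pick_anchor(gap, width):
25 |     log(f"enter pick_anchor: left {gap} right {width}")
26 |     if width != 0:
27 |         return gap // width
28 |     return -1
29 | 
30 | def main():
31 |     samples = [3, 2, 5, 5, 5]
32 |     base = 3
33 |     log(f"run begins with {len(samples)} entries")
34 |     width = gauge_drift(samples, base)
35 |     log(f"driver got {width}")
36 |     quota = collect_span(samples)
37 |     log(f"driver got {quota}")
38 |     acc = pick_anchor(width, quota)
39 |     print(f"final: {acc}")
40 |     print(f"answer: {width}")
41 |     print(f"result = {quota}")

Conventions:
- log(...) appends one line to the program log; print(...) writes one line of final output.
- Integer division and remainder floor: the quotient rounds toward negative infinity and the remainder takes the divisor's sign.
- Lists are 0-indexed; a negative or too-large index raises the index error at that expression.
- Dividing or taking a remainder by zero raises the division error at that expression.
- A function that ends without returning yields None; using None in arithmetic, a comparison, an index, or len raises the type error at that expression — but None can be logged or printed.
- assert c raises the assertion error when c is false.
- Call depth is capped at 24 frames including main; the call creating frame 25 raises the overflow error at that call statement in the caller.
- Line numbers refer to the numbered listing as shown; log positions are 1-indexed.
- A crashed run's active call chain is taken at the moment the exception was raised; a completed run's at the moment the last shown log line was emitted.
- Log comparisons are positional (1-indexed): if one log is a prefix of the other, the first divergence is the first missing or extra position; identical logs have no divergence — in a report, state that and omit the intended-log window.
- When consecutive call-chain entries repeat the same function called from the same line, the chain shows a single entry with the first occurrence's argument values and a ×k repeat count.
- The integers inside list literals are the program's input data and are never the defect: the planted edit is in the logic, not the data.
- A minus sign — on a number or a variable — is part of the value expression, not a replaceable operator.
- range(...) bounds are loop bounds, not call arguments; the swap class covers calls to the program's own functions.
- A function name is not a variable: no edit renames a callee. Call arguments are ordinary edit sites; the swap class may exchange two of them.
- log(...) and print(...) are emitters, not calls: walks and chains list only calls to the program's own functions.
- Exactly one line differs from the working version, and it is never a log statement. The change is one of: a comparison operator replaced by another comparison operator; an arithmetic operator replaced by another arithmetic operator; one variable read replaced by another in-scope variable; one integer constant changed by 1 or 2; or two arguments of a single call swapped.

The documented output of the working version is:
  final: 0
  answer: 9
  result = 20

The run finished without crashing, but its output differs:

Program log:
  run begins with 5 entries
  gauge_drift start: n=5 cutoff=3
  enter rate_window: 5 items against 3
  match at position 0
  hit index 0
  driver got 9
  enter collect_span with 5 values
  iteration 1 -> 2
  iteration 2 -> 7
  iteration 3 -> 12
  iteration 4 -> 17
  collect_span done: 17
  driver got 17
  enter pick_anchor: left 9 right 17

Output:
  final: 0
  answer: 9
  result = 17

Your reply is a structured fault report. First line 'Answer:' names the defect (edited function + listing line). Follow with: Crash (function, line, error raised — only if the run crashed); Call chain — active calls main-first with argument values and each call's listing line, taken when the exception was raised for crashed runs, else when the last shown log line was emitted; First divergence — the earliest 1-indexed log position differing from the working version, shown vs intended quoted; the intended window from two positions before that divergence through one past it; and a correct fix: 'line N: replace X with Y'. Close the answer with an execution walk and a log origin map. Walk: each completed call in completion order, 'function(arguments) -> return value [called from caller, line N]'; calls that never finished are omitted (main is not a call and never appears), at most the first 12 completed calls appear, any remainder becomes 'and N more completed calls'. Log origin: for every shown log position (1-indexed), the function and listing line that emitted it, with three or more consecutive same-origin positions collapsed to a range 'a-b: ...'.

Answer: the defect is in collect_span at line 18.
Key observation: Position 8 is the first bad log line: 'iteration 1 -> 2' should read 'iteration 0 -> 3'.
Call chain: main -> pick_anchor(9, 17) (called at line 38).
First divergence: position 8 — shown 'iteration 1 -> 2', intended 'iteration 0 -> 3'.
Intended log window:
  6: driver got 9
  7: enter collect_span with 5 values
  8: iteration 0 -> 3
  9: iteration 1 -> 5
Execution walk:
  rate_window([3, 2, 5, 5, 5], 3) -> 0  [called from gauge_drift, line 10]
  gauge_drift([3, 2, 5, 5, 5], 3) -> 9  [called from main, line 34]
  collect_span([3, 2, 5, 5, 5]) -> 17  [called from main, line 36]
  pick_anchor(9, 17) -> 0  [called from main, line 38]
Log origins:
  1 — main, line 33
  2 — gauge_drift, line 9
  3 — rate_window, line 2
  4 — rate_window, line 5
  5 — gauge_drift, line 11
  6 — main, line 35
  7 — collect_span, line 16
  8-11 — collect_span, line 20
  12 — collect_span, line 21
  13 — main, line 37
  14 — pick_anchor, line 25
A correct fix: line 18: replace `1` with `0`.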